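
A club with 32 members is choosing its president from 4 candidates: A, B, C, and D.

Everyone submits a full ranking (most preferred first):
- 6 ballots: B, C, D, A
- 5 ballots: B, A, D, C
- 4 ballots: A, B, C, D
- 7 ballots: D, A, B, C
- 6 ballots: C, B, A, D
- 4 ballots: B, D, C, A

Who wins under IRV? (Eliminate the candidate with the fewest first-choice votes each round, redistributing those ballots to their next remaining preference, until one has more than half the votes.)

B

Round 1: A 4, B 15, C 6, D 7. A eliminated.
Round 2: B 19, C 6, D 7. B has a majority (≥17).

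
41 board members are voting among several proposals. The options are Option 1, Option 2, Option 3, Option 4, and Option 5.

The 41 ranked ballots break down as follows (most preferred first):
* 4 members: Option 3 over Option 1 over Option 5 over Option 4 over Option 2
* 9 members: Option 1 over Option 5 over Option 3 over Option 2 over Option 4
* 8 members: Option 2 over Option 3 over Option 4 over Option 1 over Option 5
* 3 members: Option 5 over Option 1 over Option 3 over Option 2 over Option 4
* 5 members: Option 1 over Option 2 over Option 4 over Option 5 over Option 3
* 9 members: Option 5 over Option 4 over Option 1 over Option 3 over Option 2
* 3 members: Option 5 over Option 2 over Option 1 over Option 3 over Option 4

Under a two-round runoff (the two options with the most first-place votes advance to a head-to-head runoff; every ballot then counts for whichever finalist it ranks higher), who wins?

Option 1

Round 1 first-place votes: Option 1 14, Option 2 8, Option 3 4, Option 4 0, Option 5 15. Option 5 and Option 1 advance.
Runoff: Option 5 is ranked above Option 1 on 15 ballots, Option 1 above Option 5 on 26.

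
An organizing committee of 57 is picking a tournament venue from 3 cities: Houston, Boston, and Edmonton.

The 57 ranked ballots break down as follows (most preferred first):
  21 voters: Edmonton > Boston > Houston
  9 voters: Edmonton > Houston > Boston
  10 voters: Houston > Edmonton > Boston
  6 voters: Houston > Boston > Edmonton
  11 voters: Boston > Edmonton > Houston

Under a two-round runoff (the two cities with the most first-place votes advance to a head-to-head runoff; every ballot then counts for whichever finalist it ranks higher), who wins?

Round 1 first-place votes: Houston 16, Boston 11, Edmonton 30. Edmonton and Houston advance.
Runoff: Edmonton is ranked above Houston on 41 ballots, Houston above Edmonton on 16.

Edmonton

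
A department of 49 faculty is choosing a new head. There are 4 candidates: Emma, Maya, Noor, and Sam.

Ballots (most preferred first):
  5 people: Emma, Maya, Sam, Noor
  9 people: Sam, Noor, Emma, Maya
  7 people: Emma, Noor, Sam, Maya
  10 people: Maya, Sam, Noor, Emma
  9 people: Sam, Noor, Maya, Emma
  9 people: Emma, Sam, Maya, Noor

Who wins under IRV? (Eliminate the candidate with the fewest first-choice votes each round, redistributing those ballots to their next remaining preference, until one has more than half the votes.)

Sam

Round 1: Emma 21, Maya 10, Noor 0, Sam 18. Noor eliminated.
Round 2: Emma 21, Maya 10, Sam 18. Maya eliminated.
Round 3: Emma 21, Sam 28. Sam has a majority (≥25).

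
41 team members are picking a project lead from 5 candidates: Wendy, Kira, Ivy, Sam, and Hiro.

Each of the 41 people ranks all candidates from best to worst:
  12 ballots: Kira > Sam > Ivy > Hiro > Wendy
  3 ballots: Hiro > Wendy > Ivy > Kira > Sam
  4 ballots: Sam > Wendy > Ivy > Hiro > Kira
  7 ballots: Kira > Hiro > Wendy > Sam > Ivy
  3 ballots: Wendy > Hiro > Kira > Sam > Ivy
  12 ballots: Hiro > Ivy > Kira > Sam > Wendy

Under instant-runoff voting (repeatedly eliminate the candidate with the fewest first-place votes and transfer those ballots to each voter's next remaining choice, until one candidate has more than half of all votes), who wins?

Hiro

Round 1: Wendy 3, Kira 19, Ivy 0, Sam 4, Hiro 15. Ivy eliminated.
Round 2: Wendy 3, Kira 19, Sam 4, Hiro 15. Wendy eliminated.
Round 3: Kira 19, Sam 4, Hiro 18. Sam eliminated.
Round 4: Kira 19, Hiro 22. Hiro has a majority (≥21).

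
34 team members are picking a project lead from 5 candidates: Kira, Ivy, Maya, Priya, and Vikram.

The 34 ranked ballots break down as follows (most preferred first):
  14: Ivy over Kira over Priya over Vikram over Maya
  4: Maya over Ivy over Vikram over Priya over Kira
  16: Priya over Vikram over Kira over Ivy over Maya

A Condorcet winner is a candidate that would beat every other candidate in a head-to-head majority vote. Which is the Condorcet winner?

Ivy

Ivy vs Kira: 18–16
Ivy vs Maya: 30–4
Ivy vs Priya: 18–16
Ivy vs Vikram: 18–16
Ivy beats every other candidate.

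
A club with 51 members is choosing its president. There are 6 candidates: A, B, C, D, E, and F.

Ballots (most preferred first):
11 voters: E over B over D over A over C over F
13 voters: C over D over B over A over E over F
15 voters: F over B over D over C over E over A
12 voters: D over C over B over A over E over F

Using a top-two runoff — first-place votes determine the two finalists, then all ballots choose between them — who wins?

C

Round 1 first-place votes: A 0, B 0, C 13, D 12, E 11, F 15. F and C advance.
Runoff: F is ranked above C on 15 ballots, C above F on 36.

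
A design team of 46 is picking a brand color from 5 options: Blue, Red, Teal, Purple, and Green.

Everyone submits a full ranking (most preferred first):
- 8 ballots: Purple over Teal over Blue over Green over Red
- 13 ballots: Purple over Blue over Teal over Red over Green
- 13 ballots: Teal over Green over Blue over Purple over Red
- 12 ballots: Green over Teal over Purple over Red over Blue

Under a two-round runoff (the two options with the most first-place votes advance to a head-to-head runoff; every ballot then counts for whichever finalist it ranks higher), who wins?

Round 1 first-place votes: Blue 0, Red 0, Teal 13, Purple 21, Green 12. Purple and Teal advance.
Runoff: Purple is ranked above Teal on 21 ballots, Teal above Purple on 25.

Teal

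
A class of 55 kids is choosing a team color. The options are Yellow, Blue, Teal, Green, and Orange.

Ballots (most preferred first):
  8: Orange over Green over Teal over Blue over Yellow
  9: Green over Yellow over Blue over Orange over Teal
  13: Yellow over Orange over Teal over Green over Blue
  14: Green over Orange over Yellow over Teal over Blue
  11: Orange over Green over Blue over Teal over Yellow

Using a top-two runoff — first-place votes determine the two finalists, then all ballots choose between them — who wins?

Orange

Round 1 first-place votes: Yellow 13, Blue 0, Teal 0, Green 23, Orange 19. Green and Orange advance.
Runoff: Green is ranked above Orange on 23 ballots, Orange above Green on 32.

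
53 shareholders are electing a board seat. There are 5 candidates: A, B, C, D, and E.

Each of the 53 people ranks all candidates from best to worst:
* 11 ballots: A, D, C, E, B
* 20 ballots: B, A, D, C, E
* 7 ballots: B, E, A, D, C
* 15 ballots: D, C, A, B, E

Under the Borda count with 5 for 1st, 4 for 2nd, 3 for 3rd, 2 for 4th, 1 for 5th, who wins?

A

A: 11×5 + 20×4 + 7×3 + 15×3 = 201
B: 11×1 + 20×5 + 7×5 + 15×2 = 176
C: 11×3 + 20×2 + 7×1 + 15×4 = 140
D: 11×4 + 20×3 + 7×2 + 15×5 = 193
E: 11×2 + 20×1 + 7×4 + 15×1 = 85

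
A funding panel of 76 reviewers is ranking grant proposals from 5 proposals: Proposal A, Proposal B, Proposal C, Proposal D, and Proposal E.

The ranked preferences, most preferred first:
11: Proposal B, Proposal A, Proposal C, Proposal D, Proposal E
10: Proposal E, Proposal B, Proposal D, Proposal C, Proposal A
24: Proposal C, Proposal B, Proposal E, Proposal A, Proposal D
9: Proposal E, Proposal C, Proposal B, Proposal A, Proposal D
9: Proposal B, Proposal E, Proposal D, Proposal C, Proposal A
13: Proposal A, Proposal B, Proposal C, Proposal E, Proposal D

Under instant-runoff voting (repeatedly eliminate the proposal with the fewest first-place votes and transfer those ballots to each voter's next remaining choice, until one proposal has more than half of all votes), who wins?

Round 1: Proposal A 13, Proposal B 20, Proposal C 24, Proposal D 0, Proposal E 19. Proposal D eliminated.
Round 2: Proposal A 13, Proposal B 20, Proposal C 24, Proposal E 19. Proposal A eliminated.
Round 3: Proposal B 33, Proposal C 24, Proposal E 19. Proposal E eliminated.
Round 4: Proposal B 43, Proposal C 33. Proposal B has a majority (≥39).

Proposal B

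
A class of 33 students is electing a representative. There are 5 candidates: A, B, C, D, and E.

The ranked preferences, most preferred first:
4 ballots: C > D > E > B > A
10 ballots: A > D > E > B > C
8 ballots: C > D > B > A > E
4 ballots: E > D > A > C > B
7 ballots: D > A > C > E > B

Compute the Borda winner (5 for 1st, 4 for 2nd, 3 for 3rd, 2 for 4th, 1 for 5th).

A: 4×1 + 10×5 + 8×2 + 4×3 + 7×4 = 110
B: 4×2 + 10×2 + 8×3 + 4×1 + 7×1 = 63
C: 4×5 + 10×1 + 8×5 + 4×2 + 7×3 = 99
D: 4×4 + 10×4 + 8×4 + 4×4 + 7×5 = 139
E: 4×3 + 10×3 + 8×1 + 4×5 + 7×2 = 84

D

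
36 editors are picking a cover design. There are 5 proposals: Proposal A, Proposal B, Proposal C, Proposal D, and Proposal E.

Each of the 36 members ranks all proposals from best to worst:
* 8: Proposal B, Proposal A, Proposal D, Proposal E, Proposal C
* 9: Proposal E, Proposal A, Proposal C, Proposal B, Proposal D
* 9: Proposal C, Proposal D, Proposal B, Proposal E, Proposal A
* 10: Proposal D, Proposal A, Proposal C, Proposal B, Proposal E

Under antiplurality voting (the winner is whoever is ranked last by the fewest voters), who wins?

Proposal B

Last-place votes: Proposal A 9, Proposal B 0, Proposal C 8, Proposal D 9, Proposal E 10.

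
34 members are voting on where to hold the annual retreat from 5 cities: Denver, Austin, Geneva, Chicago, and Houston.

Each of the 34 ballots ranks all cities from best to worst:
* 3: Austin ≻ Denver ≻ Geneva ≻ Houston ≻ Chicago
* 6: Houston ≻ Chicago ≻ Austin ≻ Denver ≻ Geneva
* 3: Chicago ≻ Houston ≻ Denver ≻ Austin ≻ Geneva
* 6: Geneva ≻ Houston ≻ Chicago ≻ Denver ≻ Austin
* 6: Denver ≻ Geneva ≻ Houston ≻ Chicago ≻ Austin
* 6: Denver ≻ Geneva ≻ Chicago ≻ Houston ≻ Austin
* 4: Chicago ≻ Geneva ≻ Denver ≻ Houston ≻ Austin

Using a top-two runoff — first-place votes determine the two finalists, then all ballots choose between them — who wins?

Chicago

Round 1 first-place votes: Denver 12, Austin 3, Geneva 6, Chicago 7, Houston 6. Denver and Chicago advance.
Runoff: Denver is ranked above Chicago on 15 ballots, Chicago above Denver on 19.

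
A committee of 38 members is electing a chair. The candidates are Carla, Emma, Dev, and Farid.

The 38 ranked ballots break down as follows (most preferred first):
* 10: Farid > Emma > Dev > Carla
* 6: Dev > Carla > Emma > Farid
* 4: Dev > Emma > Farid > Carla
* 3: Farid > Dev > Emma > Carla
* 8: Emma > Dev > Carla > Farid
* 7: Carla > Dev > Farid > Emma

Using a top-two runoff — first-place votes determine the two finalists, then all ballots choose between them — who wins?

Round 1 first-place votes: Carla 7, Emma 8, Dev 10, Farid 13. Farid and Dev advance.
Runoff: Farid is ranked above Dev on 13 ballots, Dev above Farid on 25.

Dev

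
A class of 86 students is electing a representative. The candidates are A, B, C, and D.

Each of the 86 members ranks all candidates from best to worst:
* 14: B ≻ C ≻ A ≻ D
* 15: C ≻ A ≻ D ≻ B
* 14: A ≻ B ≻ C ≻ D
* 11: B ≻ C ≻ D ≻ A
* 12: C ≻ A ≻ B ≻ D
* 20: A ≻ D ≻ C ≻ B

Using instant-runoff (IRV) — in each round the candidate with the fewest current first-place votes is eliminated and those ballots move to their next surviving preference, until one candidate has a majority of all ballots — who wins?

Round 1: A 34, B 25, C 27, D 0. D eliminated.
Round 2: A 34, B 25, C 27. B eliminated.
Round 3: A 34, C 52. C has a majority (≥44).

C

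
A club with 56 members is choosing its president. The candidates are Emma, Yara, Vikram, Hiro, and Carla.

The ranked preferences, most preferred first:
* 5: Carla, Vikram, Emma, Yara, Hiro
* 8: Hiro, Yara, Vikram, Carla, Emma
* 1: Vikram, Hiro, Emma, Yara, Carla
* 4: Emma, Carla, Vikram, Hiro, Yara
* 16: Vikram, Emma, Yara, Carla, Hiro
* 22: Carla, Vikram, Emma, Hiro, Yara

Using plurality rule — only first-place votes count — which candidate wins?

First-place votes: Emma 4, Yara 0, Vikram 17, Hiro 8, Carla 27.

Carla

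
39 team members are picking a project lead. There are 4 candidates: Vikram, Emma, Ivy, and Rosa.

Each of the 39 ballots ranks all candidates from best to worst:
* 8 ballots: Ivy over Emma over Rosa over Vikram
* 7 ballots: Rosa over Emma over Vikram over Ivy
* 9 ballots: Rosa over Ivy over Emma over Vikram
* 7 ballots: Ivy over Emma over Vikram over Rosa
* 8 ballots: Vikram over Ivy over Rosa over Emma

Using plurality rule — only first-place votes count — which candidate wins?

Rosa

First-place votes: Vikram 8, Emma 0, Ivy 15, Rosa 16.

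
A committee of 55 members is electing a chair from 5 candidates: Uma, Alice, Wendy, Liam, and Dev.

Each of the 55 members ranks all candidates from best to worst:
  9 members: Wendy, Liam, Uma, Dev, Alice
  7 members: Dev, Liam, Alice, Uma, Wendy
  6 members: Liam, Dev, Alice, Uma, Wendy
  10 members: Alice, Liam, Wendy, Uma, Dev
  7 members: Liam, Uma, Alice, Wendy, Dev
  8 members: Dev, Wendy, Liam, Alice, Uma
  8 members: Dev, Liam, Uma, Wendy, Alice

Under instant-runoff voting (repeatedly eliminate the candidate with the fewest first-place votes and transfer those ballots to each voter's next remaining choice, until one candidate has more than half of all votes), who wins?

Liam

Round 1: Uma 0, Alice 10, Wendy 9, Liam 13, Dev 23. Uma eliminated.
Round 2: Alice 10, Wendy 9, Liam 13, Dev 23. Wendy eliminated.
Round 3: Alice 10, Liam 22, Dev 23. Alice eliminated.
Round 4: Liam 32, Dev 23. Liam has a majority (≥28).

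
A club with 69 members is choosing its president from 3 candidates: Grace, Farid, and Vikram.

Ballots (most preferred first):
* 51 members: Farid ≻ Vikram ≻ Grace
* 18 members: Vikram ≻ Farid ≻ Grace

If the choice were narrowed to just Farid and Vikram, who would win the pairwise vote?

Farid is ranked above Vikram on 51 ballots; Vikram above Farid on 18.

Farid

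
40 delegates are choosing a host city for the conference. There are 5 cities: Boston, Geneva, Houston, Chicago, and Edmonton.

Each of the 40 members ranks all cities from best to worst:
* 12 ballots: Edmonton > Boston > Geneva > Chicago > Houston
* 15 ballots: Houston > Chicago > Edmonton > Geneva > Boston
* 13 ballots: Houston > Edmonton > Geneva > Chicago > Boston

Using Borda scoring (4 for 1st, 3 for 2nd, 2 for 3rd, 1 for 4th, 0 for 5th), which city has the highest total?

Edmonton

Boston: 12×3 + 15×0 + 13×0 = 36
Geneva: 12×2 + 15×1 + 13×2 = 65
Houston: 12×0 + 15×4 + 13×4 = 112
Chicago: 12×1 + 15×3 + 13×1 = 70
Edmonton: 12×4 + 15×2 + 13×3 = 117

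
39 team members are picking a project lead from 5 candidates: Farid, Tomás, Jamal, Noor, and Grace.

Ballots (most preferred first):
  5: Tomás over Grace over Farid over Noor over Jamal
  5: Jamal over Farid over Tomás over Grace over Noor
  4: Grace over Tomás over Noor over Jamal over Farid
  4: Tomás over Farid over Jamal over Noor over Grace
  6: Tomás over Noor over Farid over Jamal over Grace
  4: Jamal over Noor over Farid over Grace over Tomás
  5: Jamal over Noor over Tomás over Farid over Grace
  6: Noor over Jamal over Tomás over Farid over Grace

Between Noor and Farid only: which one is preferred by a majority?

Noor is ranked above Farid on 25 ballots; Farid above Noor on 14.

Noor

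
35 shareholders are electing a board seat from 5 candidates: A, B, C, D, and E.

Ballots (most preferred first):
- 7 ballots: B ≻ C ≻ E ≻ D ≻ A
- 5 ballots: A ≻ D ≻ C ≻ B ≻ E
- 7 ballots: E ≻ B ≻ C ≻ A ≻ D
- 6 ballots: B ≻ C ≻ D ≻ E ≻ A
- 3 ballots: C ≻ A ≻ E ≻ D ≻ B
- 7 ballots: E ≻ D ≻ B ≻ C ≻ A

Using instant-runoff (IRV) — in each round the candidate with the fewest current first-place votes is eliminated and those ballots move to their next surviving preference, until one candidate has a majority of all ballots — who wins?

Round 1: A 5, B 13, C 3, D 0, E 14. D eliminated.
Round 2: A 5, B 13, C 3, E 14. C eliminated.
Round 3: A 8, B 13, E 14. A eliminated.
Round 4: B 18, E 17. B has a majority (≥18).

B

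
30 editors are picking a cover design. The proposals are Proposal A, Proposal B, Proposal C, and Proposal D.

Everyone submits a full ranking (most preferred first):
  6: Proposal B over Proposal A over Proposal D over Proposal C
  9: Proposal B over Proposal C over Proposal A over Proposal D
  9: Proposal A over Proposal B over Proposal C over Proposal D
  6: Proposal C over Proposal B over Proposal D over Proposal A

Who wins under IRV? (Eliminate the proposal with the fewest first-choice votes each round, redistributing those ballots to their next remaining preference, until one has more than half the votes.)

Round 1: Proposal A 9, Proposal B 15, Proposal C 6, Proposal D 0. Proposal D eliminated.
Round 2: Proposal A 9, Proposal B 15, Proposal C 6. Proposal C eliminated.
Round 3: Proposal A 9, Proposal B 21. Proposal B has a majority (≥16).

Proposal B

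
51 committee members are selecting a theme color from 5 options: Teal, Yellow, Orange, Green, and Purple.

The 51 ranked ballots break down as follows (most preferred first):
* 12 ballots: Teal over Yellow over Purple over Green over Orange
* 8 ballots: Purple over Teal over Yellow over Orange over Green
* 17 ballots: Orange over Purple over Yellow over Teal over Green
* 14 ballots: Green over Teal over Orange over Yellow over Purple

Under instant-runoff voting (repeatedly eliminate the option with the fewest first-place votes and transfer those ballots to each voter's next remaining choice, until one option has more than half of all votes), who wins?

Round 1: Teal 12, Yellow 0, Orange 17, Green 14, Purple 8. Yellow eliminated.
Round 2: Teal 12, Orange 17, Green 14, Purple 8. Purple eliminated.
Round 3: Teal 20, Orange 17, Green 14. Green eliminated.
Round 4: Teal 34, Orange 17. Teal has a majority (≥26).

Teal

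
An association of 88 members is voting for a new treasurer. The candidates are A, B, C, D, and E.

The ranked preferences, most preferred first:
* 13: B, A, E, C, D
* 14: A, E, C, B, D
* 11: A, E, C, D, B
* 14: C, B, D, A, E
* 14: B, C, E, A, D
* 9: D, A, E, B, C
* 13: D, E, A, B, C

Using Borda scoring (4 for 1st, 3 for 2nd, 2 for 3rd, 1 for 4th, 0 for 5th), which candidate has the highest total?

A: 13×3 + 14×4 + 11×4 + 14×1 + 14×1 + 9×3 + 13×2 = 220
B: 13×4 + 14×1 + 11×0 + 14×3 + 14×4 + 9×1 + 13×1 = 186
C: 13×1 + 14×2 + 11×2 + 14×4 + 14×3 + 9×0 + 13×0 = 161
D: 13×0 + 14×0 + 11×1 + 14×2 + 14×0 + 9×4 + 13×4 = 127
E: 13×2 + 14×3 + 11×3 + 14×0 + 14×2 + 9×2 + 13×3 = 186

A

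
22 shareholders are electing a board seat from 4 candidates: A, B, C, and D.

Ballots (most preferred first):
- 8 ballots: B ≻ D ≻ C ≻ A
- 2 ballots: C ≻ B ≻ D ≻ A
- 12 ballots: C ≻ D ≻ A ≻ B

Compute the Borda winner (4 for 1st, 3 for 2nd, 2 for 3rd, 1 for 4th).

A: 8×1 + 2×1 + 12×2 = 34
B: 8×4 + 2×3 + 12×1 = 50
C: 8×2 + 2×4 + 12×4 = 72
D: 8×3 + 2×2 + 12×3 = 64

C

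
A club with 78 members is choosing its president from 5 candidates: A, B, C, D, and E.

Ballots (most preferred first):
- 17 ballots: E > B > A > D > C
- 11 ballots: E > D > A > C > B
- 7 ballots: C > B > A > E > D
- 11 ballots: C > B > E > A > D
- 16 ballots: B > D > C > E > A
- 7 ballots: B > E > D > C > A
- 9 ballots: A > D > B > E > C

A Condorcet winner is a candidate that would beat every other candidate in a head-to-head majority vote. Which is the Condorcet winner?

B

B vs A: 58–20
B vs C: 49–29
B vs D: 58–20
B vs E: 50–28
B beats every other candidate.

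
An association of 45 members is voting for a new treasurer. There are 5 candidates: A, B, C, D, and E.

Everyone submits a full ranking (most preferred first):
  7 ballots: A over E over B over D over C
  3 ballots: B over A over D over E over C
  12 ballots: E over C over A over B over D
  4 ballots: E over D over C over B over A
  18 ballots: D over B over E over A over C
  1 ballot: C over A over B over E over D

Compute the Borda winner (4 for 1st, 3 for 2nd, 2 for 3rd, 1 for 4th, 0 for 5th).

A: 7×4 + 3×3 + 12×2 + 4×0 + 18×1 + 1×3 = 82
B: 7×2 + 3×4 + 12×1 + 4×1 + 18×3 + 1×2 = 98
C: 7×0 + 3×0 + 12×3 + 4×2 + 18×0 + 1×4 = 48
D: 7×1 + 3×2 + 12×0 + 4×3 + 18×4 + 1×0 = 97
E: 7×3 + 3×1 + 12×4 + 4×4 + 18×2 + 1×1 = 125

E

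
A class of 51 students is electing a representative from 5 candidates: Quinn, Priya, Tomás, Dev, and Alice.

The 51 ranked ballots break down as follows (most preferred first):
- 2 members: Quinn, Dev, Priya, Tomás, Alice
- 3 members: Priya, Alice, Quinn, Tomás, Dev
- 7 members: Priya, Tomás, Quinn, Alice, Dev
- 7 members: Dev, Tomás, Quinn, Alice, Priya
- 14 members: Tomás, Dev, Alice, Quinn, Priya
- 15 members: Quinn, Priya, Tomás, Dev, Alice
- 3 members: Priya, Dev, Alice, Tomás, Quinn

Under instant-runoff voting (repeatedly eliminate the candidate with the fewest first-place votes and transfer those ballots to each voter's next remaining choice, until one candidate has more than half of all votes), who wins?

Tomás

Round 1: Quinn 17, Priya 13, Tomás 14, Dev 7, Alice 0. Alice eliminated.
Round 2: Quinn 17, Priya 13, Tomás 14, Dev 7. Dev eliminated.
Round 3: Quinn 17, Priya 13, Tomás 21. Priya eliminated.
Round 4: Quinn 20, Tomás 31. Tomás has a majority (≥26).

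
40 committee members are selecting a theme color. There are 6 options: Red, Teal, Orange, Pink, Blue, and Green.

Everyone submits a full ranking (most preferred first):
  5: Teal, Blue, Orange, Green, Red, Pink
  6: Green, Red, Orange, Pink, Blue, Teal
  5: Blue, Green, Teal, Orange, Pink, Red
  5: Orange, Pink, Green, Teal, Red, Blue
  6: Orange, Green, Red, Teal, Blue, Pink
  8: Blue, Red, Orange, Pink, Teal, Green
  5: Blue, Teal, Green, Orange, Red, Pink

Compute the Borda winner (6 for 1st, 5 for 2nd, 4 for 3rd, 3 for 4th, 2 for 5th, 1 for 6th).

Orange

Red: 5×2 + 6×5 + 5×1 + 5×2 + 6×4 + 8×5 + 5×2 = 129
Teal: 5×6 + 6×1 + 5×4 + 5×3 + 6×3 + 8×2 + 5×5 = 130
Orange: 5×4 + 6×4 + 5×3 + 5×6 + 6×6 + 8×4 + 5×3 = 172
Pink: 5×1 + 6×3 + 5×2 + 5×5 + 6×1 + 8×3 + 5×1 = 93
Blue: 5×5 + 6×2 + 5×6 + 5×1 + 6×2 + 8×6 + 5×6 = 162
Green: 5×3 + 6×6 + 5×5 + 5×4 + 6×5 + 8×1 + 5×4 = 154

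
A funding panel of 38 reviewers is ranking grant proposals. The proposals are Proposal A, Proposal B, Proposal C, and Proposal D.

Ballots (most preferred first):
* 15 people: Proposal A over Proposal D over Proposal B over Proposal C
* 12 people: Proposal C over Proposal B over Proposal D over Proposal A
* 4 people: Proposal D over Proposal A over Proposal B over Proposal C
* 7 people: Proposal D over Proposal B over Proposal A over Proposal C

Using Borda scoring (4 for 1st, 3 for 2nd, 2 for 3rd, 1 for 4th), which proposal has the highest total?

Proposal A: 15×4 + 12×1 + 4×3 + 7×2 = 98
Proposal B: 15×2 + 12×3 + 4×2 + 7×3 = 95
Proposal C: 15×1 + 12×4 + 4×1 + 7×1 = 74
Proposal D: 15×3 + 12×2 + 4×4 + 7×4 = 113

Proposal D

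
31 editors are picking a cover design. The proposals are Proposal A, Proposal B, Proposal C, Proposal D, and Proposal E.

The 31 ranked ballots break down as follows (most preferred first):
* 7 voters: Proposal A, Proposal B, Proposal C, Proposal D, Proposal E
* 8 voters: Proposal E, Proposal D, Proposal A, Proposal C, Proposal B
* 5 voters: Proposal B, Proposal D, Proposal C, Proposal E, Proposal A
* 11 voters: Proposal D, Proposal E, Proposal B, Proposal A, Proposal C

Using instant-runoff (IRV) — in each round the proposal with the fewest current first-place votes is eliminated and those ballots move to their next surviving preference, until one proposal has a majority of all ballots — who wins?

Round 1: Proposal A 7, Proposal B 5, Proposal C 0, Proposal D 11, Proposal E 8. Proposal C eliminated.
Round 2: Proposal A 7, Proposal B 5, Proposal D 11, Proposal E 8. Proposal B eliminated.
Round 3: Proposal A 7, Proposal D 16, Proposal E 8. Proposal D has a majority (≥16).

Proposal D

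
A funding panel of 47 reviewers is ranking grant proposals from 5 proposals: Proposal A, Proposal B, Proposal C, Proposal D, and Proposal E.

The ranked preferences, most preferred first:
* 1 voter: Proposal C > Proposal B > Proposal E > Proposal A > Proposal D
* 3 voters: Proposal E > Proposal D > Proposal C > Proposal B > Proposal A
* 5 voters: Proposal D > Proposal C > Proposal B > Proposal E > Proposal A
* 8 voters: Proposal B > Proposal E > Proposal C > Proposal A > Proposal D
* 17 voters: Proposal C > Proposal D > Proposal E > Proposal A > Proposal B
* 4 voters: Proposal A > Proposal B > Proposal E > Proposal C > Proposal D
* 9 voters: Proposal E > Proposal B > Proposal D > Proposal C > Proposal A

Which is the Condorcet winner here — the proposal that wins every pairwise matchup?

Proposal E vs Proposal A: 43–4
Proposal E vs Proposal B: 29–18
Proposal E vs Proposal C: 24–23
Proposal E vs Proposal D: 25–22
Proposal E beats every other proposal.

Proposal E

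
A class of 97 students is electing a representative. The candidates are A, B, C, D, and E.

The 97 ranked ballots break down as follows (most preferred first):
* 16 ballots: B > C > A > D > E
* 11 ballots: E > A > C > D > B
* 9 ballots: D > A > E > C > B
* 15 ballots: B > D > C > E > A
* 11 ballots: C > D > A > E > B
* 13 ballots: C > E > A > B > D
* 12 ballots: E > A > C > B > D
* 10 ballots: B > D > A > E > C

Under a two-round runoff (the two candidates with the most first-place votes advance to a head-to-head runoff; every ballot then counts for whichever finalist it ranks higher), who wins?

Round 1 first-place votes: A 0, B 41, C 24, D 9, E 23. B and C advance.
Runoff: B is ranked above C on 41 ballots, C above B on 56.

C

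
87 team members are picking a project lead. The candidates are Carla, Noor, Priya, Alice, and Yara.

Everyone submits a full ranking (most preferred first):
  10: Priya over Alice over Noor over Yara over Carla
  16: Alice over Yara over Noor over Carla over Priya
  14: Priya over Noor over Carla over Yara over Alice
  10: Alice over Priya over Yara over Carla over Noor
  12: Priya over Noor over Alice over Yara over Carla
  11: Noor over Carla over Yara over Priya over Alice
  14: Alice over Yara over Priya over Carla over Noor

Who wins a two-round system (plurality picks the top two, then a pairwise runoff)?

Round 1 first-place votes: Carla 0, Noor 11, Priya 36, Alice 40, Yara 0. Alice and Priya advance.
Runoff: Alice is ranked above Priya on 40 ballots, Priya above Alice on 47.

Priya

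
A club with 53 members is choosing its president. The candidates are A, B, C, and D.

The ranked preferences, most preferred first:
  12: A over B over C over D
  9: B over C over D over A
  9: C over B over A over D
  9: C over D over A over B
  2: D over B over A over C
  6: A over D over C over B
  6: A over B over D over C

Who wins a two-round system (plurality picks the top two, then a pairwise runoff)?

C

Round 1 first-place votes: A 24, B 9, C 18, D 2. A and C advance.
Runoff: A is ranked above C on 26 ballots, C above A on 27.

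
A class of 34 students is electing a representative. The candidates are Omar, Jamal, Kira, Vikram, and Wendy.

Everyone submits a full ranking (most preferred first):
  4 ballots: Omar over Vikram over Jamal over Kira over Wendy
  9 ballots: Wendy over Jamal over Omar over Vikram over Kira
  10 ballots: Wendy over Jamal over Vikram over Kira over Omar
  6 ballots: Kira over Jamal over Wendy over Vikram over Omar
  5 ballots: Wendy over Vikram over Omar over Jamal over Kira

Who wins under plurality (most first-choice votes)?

First-place votes: Omar 4, Jamal 0, Kira 6, Vikram 0, Wendy 24.

Wendy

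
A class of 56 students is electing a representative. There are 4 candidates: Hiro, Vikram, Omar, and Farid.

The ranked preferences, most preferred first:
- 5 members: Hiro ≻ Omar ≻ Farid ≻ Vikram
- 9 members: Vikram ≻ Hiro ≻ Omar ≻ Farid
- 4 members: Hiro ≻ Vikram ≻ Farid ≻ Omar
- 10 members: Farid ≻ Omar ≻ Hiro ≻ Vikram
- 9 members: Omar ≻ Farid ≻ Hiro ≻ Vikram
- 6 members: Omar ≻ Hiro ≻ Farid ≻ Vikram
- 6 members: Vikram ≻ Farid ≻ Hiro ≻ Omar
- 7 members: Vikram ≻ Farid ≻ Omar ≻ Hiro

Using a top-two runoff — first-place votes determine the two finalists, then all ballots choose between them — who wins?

Omar

Round 1 first-place votes: Hiro 9, Vikram 22, Omar 15, Farid 10. Vikram and Omar advance.
Runoff: Vikram is ranked above Omar on 26 ballots, Omar above Vikram on 30.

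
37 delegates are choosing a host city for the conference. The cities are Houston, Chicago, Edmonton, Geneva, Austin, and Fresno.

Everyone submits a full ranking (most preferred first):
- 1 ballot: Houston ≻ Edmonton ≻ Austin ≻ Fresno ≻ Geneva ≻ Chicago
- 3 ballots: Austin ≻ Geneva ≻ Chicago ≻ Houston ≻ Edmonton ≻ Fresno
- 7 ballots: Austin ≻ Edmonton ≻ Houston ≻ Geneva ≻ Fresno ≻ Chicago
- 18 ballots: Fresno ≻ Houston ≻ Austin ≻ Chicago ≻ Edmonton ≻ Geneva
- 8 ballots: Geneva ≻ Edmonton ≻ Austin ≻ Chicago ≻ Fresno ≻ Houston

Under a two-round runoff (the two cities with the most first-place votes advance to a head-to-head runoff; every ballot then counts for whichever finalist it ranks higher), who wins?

Austin

Round 1 first-place votes: Houston 1, Chicago 0, Edmonton 0, Geneva 8, Austin 10, Fresno 18. Fresno and Austin advance.
Runoff: Fresno is ranked above Austin on 18 ballots, Austin above Fresno on 19.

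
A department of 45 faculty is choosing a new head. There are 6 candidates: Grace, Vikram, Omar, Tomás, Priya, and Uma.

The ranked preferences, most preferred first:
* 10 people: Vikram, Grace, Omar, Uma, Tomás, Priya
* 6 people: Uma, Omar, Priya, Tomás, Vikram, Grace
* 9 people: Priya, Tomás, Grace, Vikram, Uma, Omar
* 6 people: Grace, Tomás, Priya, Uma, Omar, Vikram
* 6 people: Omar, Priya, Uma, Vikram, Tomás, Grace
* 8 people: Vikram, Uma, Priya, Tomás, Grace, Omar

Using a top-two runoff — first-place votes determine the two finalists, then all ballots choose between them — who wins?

Round 1 first-place votes: Grace 6, Vikram 18, Omar 6, Tomás 0, Priya 9, Uma 6. Vikram and Priya advance.
Runoff: Vikram is ranked above Priya on 18 ballots, Priya above Vikram on 27.

Priya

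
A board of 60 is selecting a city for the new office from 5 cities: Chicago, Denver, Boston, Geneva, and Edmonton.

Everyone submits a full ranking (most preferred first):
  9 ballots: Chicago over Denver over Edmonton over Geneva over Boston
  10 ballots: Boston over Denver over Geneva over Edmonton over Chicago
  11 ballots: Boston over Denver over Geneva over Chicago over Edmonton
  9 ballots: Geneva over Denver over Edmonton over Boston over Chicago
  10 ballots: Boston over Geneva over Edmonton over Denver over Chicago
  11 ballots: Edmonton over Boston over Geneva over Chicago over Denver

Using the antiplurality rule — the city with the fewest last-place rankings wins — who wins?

Last-place votes: Chicago 29, Denver 11, Boston 9, Geneva 0, Edmonton 11.

Geneva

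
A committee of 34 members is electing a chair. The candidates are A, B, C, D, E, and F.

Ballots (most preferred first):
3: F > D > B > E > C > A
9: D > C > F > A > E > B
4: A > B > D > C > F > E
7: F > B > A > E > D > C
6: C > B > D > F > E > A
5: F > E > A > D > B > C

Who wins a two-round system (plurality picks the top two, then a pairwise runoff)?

D

Round 1 first-place votes: A 4, B 0, C 6, D 9, E 0, F 15. F and D advance.
Runoff: F is ranked above D on 15 ballots, D above F on 19.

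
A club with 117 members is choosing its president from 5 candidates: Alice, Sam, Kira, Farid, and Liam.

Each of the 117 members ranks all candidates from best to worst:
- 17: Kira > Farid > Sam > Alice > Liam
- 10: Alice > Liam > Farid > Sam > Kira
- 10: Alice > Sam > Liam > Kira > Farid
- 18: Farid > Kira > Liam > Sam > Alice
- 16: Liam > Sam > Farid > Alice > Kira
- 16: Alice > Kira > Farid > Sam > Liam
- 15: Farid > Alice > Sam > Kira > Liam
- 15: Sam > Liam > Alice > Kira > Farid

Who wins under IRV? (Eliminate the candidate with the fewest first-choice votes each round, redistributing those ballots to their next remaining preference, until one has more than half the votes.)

Round 1: Alice 36, Sam 15, Kira 17, Farid 33, Liam 16. Sam eliminated.
Round 2: Alice 36, Kira 17, Farid 33, Liam 31. Kira eliminated.
Round 3: Alice 36, Farid 50, Liam 31. Liam eliminated.
Round 4: Alice 51, Farid 66. Farid has a majority (≥59).

Farid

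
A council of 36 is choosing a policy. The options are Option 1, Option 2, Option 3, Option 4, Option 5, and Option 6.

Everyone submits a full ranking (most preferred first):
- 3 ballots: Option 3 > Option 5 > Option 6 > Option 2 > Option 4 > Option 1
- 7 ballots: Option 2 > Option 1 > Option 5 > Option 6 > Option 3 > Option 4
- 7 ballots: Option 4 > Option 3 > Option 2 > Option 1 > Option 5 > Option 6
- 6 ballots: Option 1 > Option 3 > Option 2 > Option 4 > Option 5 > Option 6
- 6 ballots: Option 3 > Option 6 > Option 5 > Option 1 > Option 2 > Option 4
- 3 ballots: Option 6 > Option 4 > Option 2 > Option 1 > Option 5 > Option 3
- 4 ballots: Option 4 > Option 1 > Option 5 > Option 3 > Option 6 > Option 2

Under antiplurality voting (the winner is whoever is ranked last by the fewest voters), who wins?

Option 5

Last-place votes: Option 1 3, Option 2 4, Option 3 3, Option 4 13, Option 5 0, Option 6 13.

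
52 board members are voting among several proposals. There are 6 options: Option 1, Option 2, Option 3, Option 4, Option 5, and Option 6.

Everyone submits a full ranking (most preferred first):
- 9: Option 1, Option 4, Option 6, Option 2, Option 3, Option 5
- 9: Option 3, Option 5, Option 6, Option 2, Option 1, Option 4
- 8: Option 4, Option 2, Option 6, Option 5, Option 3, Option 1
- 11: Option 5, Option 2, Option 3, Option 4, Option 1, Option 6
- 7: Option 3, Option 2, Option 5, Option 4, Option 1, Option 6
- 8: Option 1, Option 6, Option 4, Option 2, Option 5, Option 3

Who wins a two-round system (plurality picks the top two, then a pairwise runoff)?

Round 1 first-place votes: Option 1 17, Option 2 0, Option 3 16, Option 4 8, Option 5 11, Option 6 0. Option 1 and Option 3 advance.
Runoff: Option 1 is ranked above Option 3 on 17 ballots, Option 3 above Option 1 on 35.

Option 3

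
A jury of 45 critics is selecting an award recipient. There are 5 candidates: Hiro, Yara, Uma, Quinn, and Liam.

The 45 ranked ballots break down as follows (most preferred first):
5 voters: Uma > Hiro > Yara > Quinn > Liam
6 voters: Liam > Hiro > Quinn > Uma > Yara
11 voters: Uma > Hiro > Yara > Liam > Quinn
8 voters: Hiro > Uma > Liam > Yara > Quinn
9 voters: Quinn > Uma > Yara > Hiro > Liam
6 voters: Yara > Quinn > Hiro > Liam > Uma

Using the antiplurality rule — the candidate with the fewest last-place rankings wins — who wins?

Hiro

Last-place votes: Hiro 0, Yara 6, Uma 6, Quinn 19, Liam 14.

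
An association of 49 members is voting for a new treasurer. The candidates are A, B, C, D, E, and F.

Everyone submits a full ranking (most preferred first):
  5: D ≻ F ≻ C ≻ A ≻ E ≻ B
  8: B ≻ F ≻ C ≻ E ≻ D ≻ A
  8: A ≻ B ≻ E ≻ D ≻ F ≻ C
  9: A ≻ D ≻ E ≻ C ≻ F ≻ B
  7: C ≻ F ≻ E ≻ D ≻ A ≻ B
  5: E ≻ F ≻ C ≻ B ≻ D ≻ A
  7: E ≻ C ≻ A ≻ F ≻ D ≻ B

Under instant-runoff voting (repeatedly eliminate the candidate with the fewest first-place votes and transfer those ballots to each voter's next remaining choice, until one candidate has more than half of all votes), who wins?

C

Round 1: A 17, B 8, C 7, D 5, E 12, F 0. F eliminated.
Round 2: A 17, B 8, C 7, D 5, E 12. D eliminated.
Round 3: A 17, B 8, C 12, E 12. B eliminated.
Round 4: A 17, C 20, E 12. E eliminated.
Round 5: A 17, C 32. C has a majority (≥25).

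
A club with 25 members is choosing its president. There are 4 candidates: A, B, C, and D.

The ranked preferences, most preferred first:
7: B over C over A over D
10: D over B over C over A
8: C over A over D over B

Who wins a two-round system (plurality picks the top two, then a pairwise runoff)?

Round 1 first-place votes: A 0, B 7, C 8, D 10. D and C advance.
Runoff: D is ranked above C on 10 ballots, C above D on 15.

C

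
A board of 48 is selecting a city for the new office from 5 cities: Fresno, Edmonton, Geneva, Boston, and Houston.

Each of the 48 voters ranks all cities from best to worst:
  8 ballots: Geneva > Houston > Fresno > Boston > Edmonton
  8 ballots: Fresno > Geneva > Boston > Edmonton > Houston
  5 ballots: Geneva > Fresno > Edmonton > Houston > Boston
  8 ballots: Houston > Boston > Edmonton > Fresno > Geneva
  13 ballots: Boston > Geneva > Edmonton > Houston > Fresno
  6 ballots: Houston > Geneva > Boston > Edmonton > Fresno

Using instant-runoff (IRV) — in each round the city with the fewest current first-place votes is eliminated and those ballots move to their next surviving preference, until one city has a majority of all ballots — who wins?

Round 1: Fresno 8, Edmonton 0, Geneva 13, Boston 13, Houston 14. Edmonton eliminated.
Round 2: Fresno 8, Geneva 13, Boston 13, Houston 14. Fresno eliminated.
Round 3: Geneva 21, Boston 13, Houston 14. Boston eliminated.
Round 4: Geneva 34, Houston 14. Geneva has a majority (≥25).

Geneva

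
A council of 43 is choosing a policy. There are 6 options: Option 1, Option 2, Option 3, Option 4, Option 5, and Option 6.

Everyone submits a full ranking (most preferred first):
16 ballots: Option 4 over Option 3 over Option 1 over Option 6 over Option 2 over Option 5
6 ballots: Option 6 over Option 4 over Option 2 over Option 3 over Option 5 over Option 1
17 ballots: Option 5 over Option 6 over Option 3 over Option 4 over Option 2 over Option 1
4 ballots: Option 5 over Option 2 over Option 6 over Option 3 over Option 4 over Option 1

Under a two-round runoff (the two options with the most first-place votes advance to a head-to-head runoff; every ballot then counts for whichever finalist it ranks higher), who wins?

Round 1 first-place votes: Option 1 0, Option 2 0, Option 3 0, Option 4 16, Option 5 21, Option 6 6. Option 5 and Option 4 advance.
Runoff: Option 5 is ranked above Option 4 on 21 ballots, Option 4 above Option 5 on 22.

Option 4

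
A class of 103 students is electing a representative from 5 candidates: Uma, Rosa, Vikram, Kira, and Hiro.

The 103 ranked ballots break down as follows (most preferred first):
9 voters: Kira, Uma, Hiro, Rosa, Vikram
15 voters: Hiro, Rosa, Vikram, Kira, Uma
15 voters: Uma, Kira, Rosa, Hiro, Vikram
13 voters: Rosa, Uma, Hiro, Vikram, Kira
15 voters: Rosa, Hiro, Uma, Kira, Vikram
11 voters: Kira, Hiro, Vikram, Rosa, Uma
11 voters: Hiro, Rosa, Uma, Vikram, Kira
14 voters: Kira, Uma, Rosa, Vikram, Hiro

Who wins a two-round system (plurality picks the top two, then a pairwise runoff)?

Rosa

Round 1 first-place votes: Uma 15, Rosa 28, Vikram 0, Kira 34, Hiro 26. Kira and Rosa advance.
Runoff: Kira is ranked above Rosa on 49 ballots, Rosa above Kira on 54.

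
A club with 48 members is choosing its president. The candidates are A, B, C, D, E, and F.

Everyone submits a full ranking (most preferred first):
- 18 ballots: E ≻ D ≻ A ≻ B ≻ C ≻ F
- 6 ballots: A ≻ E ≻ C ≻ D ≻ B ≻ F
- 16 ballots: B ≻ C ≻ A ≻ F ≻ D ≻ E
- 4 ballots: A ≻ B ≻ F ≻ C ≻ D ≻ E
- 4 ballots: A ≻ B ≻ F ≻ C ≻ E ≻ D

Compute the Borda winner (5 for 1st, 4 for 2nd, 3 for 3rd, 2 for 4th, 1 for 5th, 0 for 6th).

A

A: 18×3 + 6×5 + 16×3 + 4×5 + 4×5 = 172
B: 18×2 + 6×1 + 16×5 + 4×4 + 4×4 = 154
C: 18×1 + 6×3 + 16×4 + 4×2 + 4×2 = 116
D: 18×4 + 6×2 + 16×1 + 4×1 + 4×0 = 104
E: 18×5 + 6×4 + 16×0 + 4×0 + 4×1 = 118
F: 18×0 + 6×0 + 16×2 + 4×3 + 4×3 = 56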